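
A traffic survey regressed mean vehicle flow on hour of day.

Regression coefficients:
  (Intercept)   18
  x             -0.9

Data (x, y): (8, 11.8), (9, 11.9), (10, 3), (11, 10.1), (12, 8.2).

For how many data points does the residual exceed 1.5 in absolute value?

3

x=8: ŷ = 18 − 0.9·8 = 10.8; r = 11.8 − 10.8 = 1
x=9: ŷ = 18 − 0.9·9 = 9.9; r = 11.9 − 9.9 = 2
x=10: ŷ = 18 − 0.9·10 = 9; r = 3 − 9 = -6
x=11: ŷ = 18 − 0.9·11 = 8.1; r = 10.1 − 8.1 = 2
x=12: ŷ = 18 − 0.9·12 = 7.2; r = 8.2 − 7.2 = 1
|r| > 1.5: x=9 (|r|=2), x=10 (|r|=6), x=11 (|r|=2) → 3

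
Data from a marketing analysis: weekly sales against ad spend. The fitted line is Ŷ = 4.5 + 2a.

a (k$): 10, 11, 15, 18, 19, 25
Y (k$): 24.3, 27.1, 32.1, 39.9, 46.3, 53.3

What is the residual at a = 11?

e = 0.6

Ŷ = 4.5 + 2·11 = 26.5
e = 27.1 − 26.5 = 0.6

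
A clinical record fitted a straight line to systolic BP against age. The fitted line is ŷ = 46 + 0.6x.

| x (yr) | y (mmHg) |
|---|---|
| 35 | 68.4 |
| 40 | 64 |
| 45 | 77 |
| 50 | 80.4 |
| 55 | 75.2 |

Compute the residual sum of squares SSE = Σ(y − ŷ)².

x=35: ŷ = 46 + 0.6·35 = 67; r = 68.4 − 67 = 1.4
x=40: ŷ = 46 + 0.6·40 = 70; r = 64 − 70 = -6
x=45: ŷ = 46 + 0.6·45 = 73; r = 77 − 73 = 4
x=50: ŷ = 46 + 0.6·50 = 76; r = 80.4 − 76 = 4.4
x=55: ŷ = 46 + 0.6·55 = 79; r = 75.2 − 79 = -3.8
SSE = 1.96 + 36 + 16 + 19.36 + 14.44 = 87.76

SSE = 87.76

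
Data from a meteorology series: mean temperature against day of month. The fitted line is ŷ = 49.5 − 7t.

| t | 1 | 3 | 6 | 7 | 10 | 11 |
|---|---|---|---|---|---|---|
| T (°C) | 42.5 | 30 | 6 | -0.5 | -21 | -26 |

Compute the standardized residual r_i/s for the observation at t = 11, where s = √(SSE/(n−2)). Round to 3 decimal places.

t=1: ŷ = 49.5 − 7·1 = 42.5; r = 42.5 − 42.5 = 0
t=3: ŷ = 49.5 − 7·3 = 28.5; r = 30 − 28.5 = 1.5
t=6: ŷ = 49.5 − 7·6 = 7.5; r = 6 − 7.5 = -1.5
t=7: ŷ = 49.5 − 7·7 = 0.5; r = -0.5 − 0.5 = -1
t=10: ŷ = 49.5 − 7·10 = -20.5; r = -21 − (-20.5) = -0.5
t=11: ŷ = 49.5 − 7·11 = -27.5; r = -26 − (-27.5) = 1.5
SSE = 0 + 2.25 + 2.25 + 1 + 0.25 + 2.25 = 8
s = √(8/4) = 1.41421
r/s = 1.5 / 1.41421 = 1.061

1.061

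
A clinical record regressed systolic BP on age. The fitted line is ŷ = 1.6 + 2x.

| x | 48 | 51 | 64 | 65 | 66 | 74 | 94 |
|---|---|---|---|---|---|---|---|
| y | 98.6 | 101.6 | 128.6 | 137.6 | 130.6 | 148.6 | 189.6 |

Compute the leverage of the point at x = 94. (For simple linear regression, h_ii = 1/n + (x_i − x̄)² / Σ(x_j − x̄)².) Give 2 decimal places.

x̄ = (48 + 51 + 64 + 65 + 66 + 74 + 94)/7 = 66
Σ(x − x̄)² = 324 + 225 + 4 + 1 + 0 + 64 + 784 = 1402
h = 1/7 + (28)²/1402 = 0.142857 + 0.559201 = 0.70

h = 0.70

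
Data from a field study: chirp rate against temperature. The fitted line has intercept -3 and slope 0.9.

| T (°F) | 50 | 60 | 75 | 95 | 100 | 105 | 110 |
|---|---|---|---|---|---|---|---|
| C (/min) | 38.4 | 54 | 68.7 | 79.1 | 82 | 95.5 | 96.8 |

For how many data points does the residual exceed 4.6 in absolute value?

T=50: Ĉ = -3 + 0.9·50 = 42; r = 38.4 − 42 = -3.6
T=60: Ĉ = -3 + 0.9·60 = 51; r = 54 − 51 = 3
T=75: Ĉ = -3 + 0.9·75 = 64.5; r = 68.7 − 64.5 = 4.2
T=95: Ĉ = -3 + 0.9·95 = 82.5; r = 79.1 − 82.5 = -3.4
T=100: Ĉ = -3 + 0.9·100 = 87; r = 82 − 87 = -5
T=105: Ĉ = -3 + 0.9·105 = 91.5; r = 95.5 − 91.5 = 4
T=110: Ĉ = -3 + 0.9·110 = 96; r = 96.8 − 96 = 0.8
|r| > 4.6: T=100 (|r|=5) → 1

1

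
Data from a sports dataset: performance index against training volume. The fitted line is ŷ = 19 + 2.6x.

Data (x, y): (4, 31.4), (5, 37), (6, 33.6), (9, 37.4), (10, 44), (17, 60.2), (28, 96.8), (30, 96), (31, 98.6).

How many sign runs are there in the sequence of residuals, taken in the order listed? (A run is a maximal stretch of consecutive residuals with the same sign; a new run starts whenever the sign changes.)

x=4: ŷ = 19 + 2.6·4 = 29.4; r = 31.4 − 29.4 = 2
x=5: ŷ = 19 + 2.6·5 = 32; r = 37 − 32 = 5
x=6: ŷ = 19 + 2.6·6 = 34.6; r = 33.6 − 34.6 = -1
x=9: ŷ = 19 + 2.6·9 = 42.4; r = 37.4 − 42.4 = -5
x=10: ŷ = 19 + 2.6·10 = 45; r = 44 − 45 = -1
x=17: ŷ = 19 + 2.6·17 = 63.2; r = 60.2 − 63.2 = -3
x=28: ŷ = 19 + 2.6·28 = 91.8; r = 96.8 − 91.8 = 5
x=30: ŷ = 19 + 2.6·30 = 97; r = 96 − 97 = -1
x=31: ŷ = 19 + 2.6·31 = 99.6; r = 98.6 − 99.6 = -1
Signs: + + − − − − + − −
Runs: +×2, −×4, +×1, −×2 → 4

4 runs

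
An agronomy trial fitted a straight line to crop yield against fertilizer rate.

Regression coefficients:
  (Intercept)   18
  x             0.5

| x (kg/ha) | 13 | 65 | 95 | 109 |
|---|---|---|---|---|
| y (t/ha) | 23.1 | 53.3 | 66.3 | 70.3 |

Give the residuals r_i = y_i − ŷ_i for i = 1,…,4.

x=13: ŷ = 18 + 0.5·13 = 24.5; r = 23.1 − 24.5 = -1.4
x=65: ŷ = 18 + 0.5·65 = 50.5; r = 53.3 − 50.5 = 2.8
x=95: ŷ = 18 + 0.5·95 = 65.5; r = 66.3 − 65.5 = 0.8
x=109: ŷ = 18 + 0.5·109 = 72.5; r = 70.3 − 72.5 = -2.2

-1.4, 2.8, 0.8, -2.2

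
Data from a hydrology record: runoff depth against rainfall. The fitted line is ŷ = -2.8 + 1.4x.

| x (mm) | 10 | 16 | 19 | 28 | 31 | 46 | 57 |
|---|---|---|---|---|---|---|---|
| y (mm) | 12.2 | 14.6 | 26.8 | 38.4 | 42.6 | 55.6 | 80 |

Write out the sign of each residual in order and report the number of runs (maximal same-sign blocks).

5 runs

x=10: ŷ = -2.8 + 1.4·10 = 11.2; e = 12.2 − 11.2 = 1
x=16: ŷ = -2.8 + 1.4·16 = 19.6; e = 14.6 − 19.6 = -5
x=19: ŷ = -2.8 + 1.4·19 = 23.8; e = 26.8 − 23.8 = 3
x=28: ŷ = -2.8 + 1.4·28 = 36.4; e = 38.4 − 36.4 = 2
x=31: ŷ = -2.8 + 1.4·31 = 40.6; e = 42.6 − 40.6 = 2
x=46: ŷ = -2.8 + 1.4·46 = 61.6; e = 55.6 − 61.6 = -6
x=57: ŷ = -2.8 + 1.4·57 = 77; e = 80 − 77 = 3
Signs: + − + + + − +
Runs: +×1, −×1, +×3, −×1, +×1 → 5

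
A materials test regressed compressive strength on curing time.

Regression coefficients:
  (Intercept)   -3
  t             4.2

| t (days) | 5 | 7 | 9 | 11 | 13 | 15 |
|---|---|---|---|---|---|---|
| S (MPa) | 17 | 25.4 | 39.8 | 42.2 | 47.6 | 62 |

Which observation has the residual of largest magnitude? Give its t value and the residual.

t = 9, r = 5

t=5: Ŝ = -3 + 4.2·5 = 18; r = 17 − 18 = -1
t=7: Ŝ = -3 + 4.2·7 = 26.4; r = 25.4 − 26.4 = -1
t=9: Ŝ = -3 + 4.2·9 = 34.8; r = 39.8 − 34.8 = 5
t=11: Ŝ = -3 + 4.2·11 = 43.2; r = 42.2 − 43.2 = -1
t=13: Ŝ = -3 + 4.2·13 = 51.6; r = 47.6 − 51.6 = -4
t=15: Ŝ = -3 + 4.2·15 = 60; r = 62 − 60 = 2
Largest |r| is 5 at t = 9, residual 5.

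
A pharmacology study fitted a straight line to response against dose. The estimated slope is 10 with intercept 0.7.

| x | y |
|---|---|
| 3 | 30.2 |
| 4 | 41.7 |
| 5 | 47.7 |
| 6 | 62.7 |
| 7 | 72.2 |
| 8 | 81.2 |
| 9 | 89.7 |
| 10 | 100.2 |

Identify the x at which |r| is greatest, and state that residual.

x = 5, r = -3

x=3: ŷ = 0.7 + 10·3 = 30.7; r = 30.2 − 30.7 = -0.5
x=4: ŷ = 0.7 + 10·4 = 40.7; r = 41.7 − 40.7 = 1
x=5: ŷ = 0.7 + 10·5 = 50.7; r = 47.7 − 50.7 = -3
x=6: ŷ = 0.7 + 10·6 = 60.7; r = 62.7 − 60.7 = 2
x=7: ŷ = 0.7 + 10·7 = 70.7; r = 72.2 − 70.7 = 1.5
x=8: ŷ = 0.7 + 10·8 = 80.7; r = 81.2 − 80.7 = 0.5
x=9: ŷ = 0.7 + 10·9 = 90.7; r = 89.7 − 90.7 = -1
x=10: ŷ = 0.7 + 10·10 = 100.7; r = 100.2 − 100.7 = -0.5
Largest |r| is 3 at x = 5, residual -3.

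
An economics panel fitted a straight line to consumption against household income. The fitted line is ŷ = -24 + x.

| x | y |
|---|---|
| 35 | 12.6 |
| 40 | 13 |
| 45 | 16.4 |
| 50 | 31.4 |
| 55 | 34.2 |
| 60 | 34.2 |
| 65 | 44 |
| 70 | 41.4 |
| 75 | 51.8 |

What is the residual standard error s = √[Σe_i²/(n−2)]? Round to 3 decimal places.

x=35: ŷ = -24 + 35 = 11; e = 12.6 − 11 = 1.6
x=40: ŷ = -24 + 40 = 16; e = 13 − 16 = -3
x=45: ŷ = -24 + 45 = 21; e = 16.4 − 21 = -4.6
x=50: ŷ = -24 + 50 = 26; e = 31.4 − 26 = 5.4
x=55: ŷ = -24 + 55 = 31; e = 34.2 − 31 = 3.2
x=60: ŷ = -24 + 60 = 36; e = 34.2 − 36 = -1.8
x=65: ŷ = -24 + 65 = 41; e = 44 − 41 = 3
x=70: ŷ = -24 + 70 = 46; e = 41.4 − 46 = -4.6
x=75: ŷ = -24 + 75 = 51; e = 51.8 − 51 = 0.8
SSE = 2.56 + 9 + 21.16 + 29.16 + 10.24 + 3.24 + 9 + 21.16 + 0.64 = 106.16
s = √(106.16/7) = √15.1657 ≈ 3.894

s = 3.894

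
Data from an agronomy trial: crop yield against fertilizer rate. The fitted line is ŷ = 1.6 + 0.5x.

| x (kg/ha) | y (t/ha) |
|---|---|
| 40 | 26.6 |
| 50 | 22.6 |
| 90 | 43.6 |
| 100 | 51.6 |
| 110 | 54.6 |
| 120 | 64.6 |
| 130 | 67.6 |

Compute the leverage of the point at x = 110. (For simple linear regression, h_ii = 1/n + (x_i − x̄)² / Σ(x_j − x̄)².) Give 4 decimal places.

h = 0.1915

x̄ = (40 + 50 + 90 + 100 + 110 + 120 + 130)/7 = 91.4286
Σ(x − x̄)² = 2644.9 + 1716.33 + 2.04082 + 73.4694 + 344.898 + 816.327 + 1487.76 = 7085.71
h = 1/7 + (18.5714)²/7085.71 = 0.142857 + 0.0486751 = 0.1915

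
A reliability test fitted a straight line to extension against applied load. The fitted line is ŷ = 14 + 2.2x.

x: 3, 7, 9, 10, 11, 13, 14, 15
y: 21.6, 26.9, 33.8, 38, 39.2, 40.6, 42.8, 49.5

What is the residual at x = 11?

r = 1

ŷ = 14 + 2.2·11 = 38.2
r = 39.2 − 38.2 = 1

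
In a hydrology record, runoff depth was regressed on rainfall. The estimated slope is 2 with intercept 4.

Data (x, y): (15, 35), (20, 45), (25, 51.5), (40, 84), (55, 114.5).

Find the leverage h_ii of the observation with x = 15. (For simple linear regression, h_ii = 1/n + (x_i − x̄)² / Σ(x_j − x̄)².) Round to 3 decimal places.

h = 0.439

x̄ = (15 + 20 + 25 + 40 + 55)/5 = 31
Σ(x − x̄)² = 256 + 121 + 36 + 81 + 576 = 1070
h = 1/5 + (-16)²/1070 = 0.2 + 0.239252 = 0.439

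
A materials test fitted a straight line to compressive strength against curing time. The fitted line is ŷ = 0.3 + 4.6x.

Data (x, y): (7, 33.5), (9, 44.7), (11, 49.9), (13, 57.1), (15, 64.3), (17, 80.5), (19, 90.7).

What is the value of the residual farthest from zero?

x=7: ŷ = 0.3 + 4.6·7 = 32.5; r = 33.5 − 32.5 = 1
x=9: ŷ = 0.3 + 4.6·9 = 41.7; r = 44.7 − 41.7 = 3
x=11: ŷ = 0.3 + 4.6·11 = 50.9; r = 49.9 − 50.9 = -1
x=13: ŷ = 0.3 + 4.6·13 = 60.1; r = 57.1 − 60.1 = -3
x=15: ŷ = 0.3 + 4.6·15 = 69.3; r = 64.3 − 69.3 = -5
x=17: ŷ = 0.3 + 4.6·17 = 78.5; r = 80.5 − 78.5 = 2
x=19: ŷ = 0.3 + 4.6·19 = 87.7; r = 90.7 − 87.7 = 3
Largest |r| is 5 at x = 15, residual -5.

r = -5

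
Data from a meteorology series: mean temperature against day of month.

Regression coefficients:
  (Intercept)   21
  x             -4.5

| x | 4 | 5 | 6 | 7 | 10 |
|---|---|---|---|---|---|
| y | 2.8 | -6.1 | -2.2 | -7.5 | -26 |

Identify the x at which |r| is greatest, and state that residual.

x=4: ŷ = 21 − 4.5·4 = 3; r = 2.8 − 3 = -0.2
x=5: ŷ = 21 − 4.5·5 = -1.5; r = -6.1 − (-1.5) = -4.6
x=6: ŷ = 21 − 4.5·6 = -6; r = -2.2 − (-6) = 3.8
x=7: ŷ = 21 − 4.5·7 = -10.5; r = -7.5 − (-10.5) = 3
x=10: ŷ = 21 − 4.5·10 = -24; r = -26 − (-24) = -2
Largest |r| is 4.6 at x = 5, residual -4.6.

x = 5, r = -4.6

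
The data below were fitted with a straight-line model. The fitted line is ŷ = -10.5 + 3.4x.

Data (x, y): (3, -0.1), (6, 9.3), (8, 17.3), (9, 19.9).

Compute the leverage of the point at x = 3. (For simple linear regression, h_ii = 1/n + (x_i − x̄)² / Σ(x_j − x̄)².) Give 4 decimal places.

x̄ = (3 + 6 + 8 + 9)/4 = 6.5
Σ(x − x̄)² = 12.25 + 0.25 + 2.25 + 6.25 = 21
h = 1/4 + (-3.5)²/21 = 0.25 + 0.583333 = 0.8333

h = 0.8333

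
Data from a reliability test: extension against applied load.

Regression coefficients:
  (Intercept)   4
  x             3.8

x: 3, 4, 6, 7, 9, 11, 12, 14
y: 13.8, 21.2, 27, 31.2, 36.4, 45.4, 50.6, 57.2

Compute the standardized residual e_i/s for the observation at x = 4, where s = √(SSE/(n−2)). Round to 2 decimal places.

x=3: ŷ = 4 + 3.8·3 = 15.4; e = 13.8 − 15.4 = -1.6
x=4: ŷ = 4 + 3.8·4 = 19.2; e = 21.2 − 19.2 = 2
x=6: ŷ = 4 + 3.8·6 = 26.8; e = 27 − 26.8 = 0.2
x=7: ŷ = 4 + 3.8·7 = 30.6; e = 31.2 − 30.6 = 0.6
x=9: ŷ = 4 + 3.8·9 = 38.2; e = 36.4 − 38.2 = -1.8
x=11: ŷ = 4 + 3.8·11 = 45.8; e = 45.4 − 45.8 = -0.4
x=12: ŷ = 4 + 3.8·12 = 49.6; e = 50.6 − 49.6 = 1
x=14: ŷ = 4 + 3.8·14 = 57.2; e = 57.2 − 57.2 = 0
SSE = 2.56 + 4 + 0.04 + 0.36 + 3.24 + 0.16 + 1 + 0 = 11.36
s = √(11.36/6) = 1.37598
e/s = 2 / 1.37598 = 1.45

1.45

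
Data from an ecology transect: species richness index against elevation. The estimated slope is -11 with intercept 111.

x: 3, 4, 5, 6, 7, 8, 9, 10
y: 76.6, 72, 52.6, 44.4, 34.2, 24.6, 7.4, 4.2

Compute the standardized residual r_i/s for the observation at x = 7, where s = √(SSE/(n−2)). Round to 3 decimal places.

x=3: ŷ = 111 − 11·3 = 78; r = 76.6 − 78 = -1.4
x=4: ŷ = 111 − 11·4 = 67; r = 72 − 67 = 5
x=5: ŷ = 111 − 11·5 = 56; r = 52.6 − 56 = -3.4
x=6: ŷ = 111 − 11·6 = 45; r = 44.4 − 45 = -0.6
x=7: ŷ = 111 − 11·7 = 34; r = 34.2 − 34 = 0.2
x=8: ŷ = 111 − 11·8 = 23; r = 24.6 − 23 = 1.6
x=9: ŷ = 111 − 11·9 = 12; r = 7.4 − 12 = -4.6
x=10: ŷ = 111 − 11·10 = 1; r = 4.2 − 1 = 3.2
SSE = 1.96 + 25 + 11.56 + 0.36 + 0.04 + 2.56 + 21.16 + 10.24 = 72.88
s = √(72.88/6) = 3.48521
r/s = 0.2 / 3.48521 = 0.057

0.057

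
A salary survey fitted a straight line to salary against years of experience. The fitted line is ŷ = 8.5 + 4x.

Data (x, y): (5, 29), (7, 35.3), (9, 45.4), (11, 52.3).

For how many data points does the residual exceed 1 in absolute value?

1

x=5: ŷ = 8.5 + 4·5 = 28.5; r = 29 − 28.5 = 0.5
x=7: ŷ = 8.5 + 4·7 = 36.5; r = 35.3 − 36.5 = -1.2
x=9: ŷ = 8.5 + 4·9 = 44.5; r = 45.4 − 44.5 = 0.9
x=11: ŷ = 8.5 + 4·11 = 52.5; r = 52.3 − 52.5 = -0.2
|r| > 1: x=7 (|r|=1.2) → 1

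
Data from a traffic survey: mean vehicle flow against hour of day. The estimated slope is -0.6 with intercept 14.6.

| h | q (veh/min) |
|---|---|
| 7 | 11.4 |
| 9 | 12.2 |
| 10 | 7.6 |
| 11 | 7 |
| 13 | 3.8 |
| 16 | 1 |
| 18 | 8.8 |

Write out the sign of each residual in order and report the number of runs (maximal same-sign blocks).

h=7: q̂ = 14.6 − 0.6·7 = 10.4; r = 11.4 − 10.4 = 1
h=9: q̂ = 14.6 − 0.6·9 = 9.2; r = 12.2 − 9.2 = 3
h=10: q̂ = 14.6 − 0.6·10 = 8.6; r = 7.6 − 8.6 = -1
h=11: q̂ = 14.6 − 0.6·11 = 8; r = 7 − 8 = -1
h=13: q̂ = 14.6 − 0.6·13 = 6.8; r = 3.8 − 6.8 = -3
h=16: q̂ = 14.6 − 0.6·16 = 5; r = 1 − 5 = -4
h=18: q̂ = 14.6 − 0.6·18 = 3.8; r = 8.8 − 3.8 = 5
Signs: + + − − − − +
Runs: +×2, −×4, +×1 → 3

3 runs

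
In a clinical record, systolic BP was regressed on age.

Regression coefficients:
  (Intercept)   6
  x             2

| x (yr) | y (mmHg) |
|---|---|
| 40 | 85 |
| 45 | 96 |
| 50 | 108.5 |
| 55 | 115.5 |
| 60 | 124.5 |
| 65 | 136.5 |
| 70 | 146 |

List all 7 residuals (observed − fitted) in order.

-1, 0, 2.5, -0.5, -1.5, 0.5, 0

x=40: ŷ = 6 + 2·40 = 86; e = 85 − 86 = -1
x=45: ŷ = 6 + 2·45 = 96; e = 96 − 96 = 0
x=50: ŷ = 6 + 2·50 = 106; e = 108.5 − 106 = 2.5
x=55: ŷ = 6 + 2·55 = 116; e = 115.5 − 116 = -0.5
x=60: ŷ = 6 + 2·60 = 126; e = 124.5 − 126 = -1.5
x=65: ŷ = 6 + 2·65 = 136; e = 136.5 − 136 = 0.5
x=70: ŷ = 6 + 2·70 = 146; e = 146 − 146 = 0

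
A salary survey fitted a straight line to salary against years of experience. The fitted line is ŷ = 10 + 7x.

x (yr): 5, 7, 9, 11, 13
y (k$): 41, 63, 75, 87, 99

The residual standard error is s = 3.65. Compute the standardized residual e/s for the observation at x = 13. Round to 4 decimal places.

ŷ = 10 + 7·13 = 101
e = 99 − 101 = -2
e/s = -2 / 3.65 = -0.5479

-0.5479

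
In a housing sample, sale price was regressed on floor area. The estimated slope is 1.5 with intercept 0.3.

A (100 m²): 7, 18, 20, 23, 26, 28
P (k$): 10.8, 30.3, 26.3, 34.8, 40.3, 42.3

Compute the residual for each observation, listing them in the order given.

0, 3, -4, 0, 1, 0

A=7: ŷ = 0.3 + 1.5·7 = 10.8; e = 10.8 − 10.8 = 0
A=18: ŷ = 0.3 + 1.5·18 = 27.3; e = 30.3 − 27.3 = 3
A=20: ŷ = 0.3 + 1.5·20 = 30.3; e = 26.3 − 30.3 = -4
A=23: ŷ = 0.3 + 1.5·23 = 34.8; e = 34.8 − 34.8 = 0
A=26: ŷ = 0.3 + 1.5·26 = 39.3; e = 40.3 − 39.3 = 1
A=28: ŷ = 0.3 + 1.5·28 = 42.3; e = 42.3 − 42.3 = 0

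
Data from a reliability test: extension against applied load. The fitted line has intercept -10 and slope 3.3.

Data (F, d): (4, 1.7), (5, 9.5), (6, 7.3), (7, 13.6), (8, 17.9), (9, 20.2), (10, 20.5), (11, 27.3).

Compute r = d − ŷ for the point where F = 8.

ŷ = -10 + 3.3·8 = 16.4
r = 17.9 − 16.4 = 1.5

r = 1.5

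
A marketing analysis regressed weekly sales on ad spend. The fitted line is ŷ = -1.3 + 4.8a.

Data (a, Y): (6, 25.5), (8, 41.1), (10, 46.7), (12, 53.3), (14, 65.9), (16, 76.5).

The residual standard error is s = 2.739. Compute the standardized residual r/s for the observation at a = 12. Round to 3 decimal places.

ŷ = -1.3 + 4.8·12 = 56.3
r = 53.3 − 56.3 = -3
r/s = -3 / 2.739 = -1.095

-1.095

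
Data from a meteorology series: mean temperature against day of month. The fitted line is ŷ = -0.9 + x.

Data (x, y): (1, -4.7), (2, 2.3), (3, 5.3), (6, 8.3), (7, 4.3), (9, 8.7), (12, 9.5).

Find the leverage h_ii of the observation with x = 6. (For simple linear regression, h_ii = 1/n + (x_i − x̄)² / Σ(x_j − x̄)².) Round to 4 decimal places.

h = 0.1437

x̄ = (1 + 2 + 3 + 6 + 7 + 9 + 12)/7 = 5.71429
Σ(x − x̄)² = 22.2245 + 13.7959 + 7.36735 + 0.0816327 + 1.65306 + 10.7959 + 39.5102 = 95.4286
h = 1/7 + (0.285714)²/95.4286 = 0.142857 + 0.000855432 = 0.1437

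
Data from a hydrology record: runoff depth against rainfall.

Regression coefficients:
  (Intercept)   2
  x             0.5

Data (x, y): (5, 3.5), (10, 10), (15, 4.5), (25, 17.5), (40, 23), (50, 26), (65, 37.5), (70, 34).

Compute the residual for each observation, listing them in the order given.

x=5: ŷ = 2 + 0.5·5 = 4.5; r = 3.5 − 4.5 = -1
x=10: ŷ = 2 + 0.5·10 = 7; r = 10 − 7 = 3
x=15: ŷ = 2 + 0.5·15 = 9.5; r = 4.5 − 9.5 = -5
x=25: ŷ = 2 + 0.5·25 = 14.5; r = 17.5 − 14.5 = 3
x=40: ŷ = 2 + 0.5·40 = 22; r = 23 − 22 = 1
x=50: ŷ = 2 + 0.5·50 = 27; r = 26 − 27 = -1
x=65: ŷ = 2 + 0.5·65 = 34.5; r = 37.5 − 34.5 = 3
x=70: ŷ = 2 + 0.5·70 = 37; r = 34 − 37 = -3

-1, 3, -5, 3, 1, -1, 3, -3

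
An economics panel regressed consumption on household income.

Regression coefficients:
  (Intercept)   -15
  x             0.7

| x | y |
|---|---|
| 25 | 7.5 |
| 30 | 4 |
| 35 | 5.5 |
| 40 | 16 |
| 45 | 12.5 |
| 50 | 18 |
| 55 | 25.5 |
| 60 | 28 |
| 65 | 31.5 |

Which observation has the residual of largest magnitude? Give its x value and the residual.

x = 25, e = 5

x=25: ŷ = -15 + 0.7·25 = 2.5; e = 7.5 − 2.5 = 5
x=30: ŷ = -15 + 0.7·30 = 6; e = 4 − 6 = -2
x=35: ŷ = -15 + 0.7·35 = 9.5; e = 5.5 − 9.5 = -4
x=40: ŷ = -15 + 0.7·40 = 13; e = 16 − 13 = 3
x=45: ŷ = -15 + 0.7·45 = 16.5; e = 12.5 − 16.5 = -4
x=50: ŷ = -15 + 0.7·50 = 20; e = 18 − 20 = -2
x=55: ŷ = -15 + 0.7·55 = 23.5; e = 25.5 − 23.5 = 2
x=60: ŷ = -15 + 0.7·60 = 27; e = 28 − 27 = 1
x=65: ŷ = -15 + 0.7·65 = 30.5; e = 31.5 − 30.5 = 1
Largest |e| is 5 at x = 25, residual 5.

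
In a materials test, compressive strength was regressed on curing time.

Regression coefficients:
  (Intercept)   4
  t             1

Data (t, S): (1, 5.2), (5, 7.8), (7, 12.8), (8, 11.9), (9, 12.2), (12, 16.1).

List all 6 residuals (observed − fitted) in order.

t=1: ŷ = 4 + 1 = 5; e = 5.2 − 5 = 0.2
t=5: ŷ = 4 + 5 = 9; e = 7.8 − 9 = -1.2
t=7: ŷ = 4 + 7 = 11; e = 12.8 − 11 = 1.8
t=8: ŷ = 4 + 8 = 12; e = 11.9 − 12 = -0.1
t=9: ŷ = 4 + 9 = 13; e = 12.2 − 13 = -0.8
t=12: ŷ = 4 + 12 = 16; e = 16.1 − 16 = 0.1

0.2, -1.2, 1.8, -0.1, -0.8, 0.1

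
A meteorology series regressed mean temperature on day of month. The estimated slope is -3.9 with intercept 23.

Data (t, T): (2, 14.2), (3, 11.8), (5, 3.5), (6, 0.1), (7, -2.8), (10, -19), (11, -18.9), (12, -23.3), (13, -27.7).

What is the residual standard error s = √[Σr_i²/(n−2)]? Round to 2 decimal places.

s = 1.41

t=2: T̂ = 23 − 3.9·2 = 15.2; r = 14.2 − 15.2 = -1
t=3: T̂ = 23 − 3.9·3 = 11.3; r = 11.8 − 11.3 = 0.5
t=5: T̂ = 23 − 3.9·5 = 3.5; r = 3.5 − 3.5 = 0
t=6: T̂ = 23 − 3.9·6 = -0.4; r = 0.1 − (-0.4) = 0.5
t=7: T̂ = 23 − 3.9·7 = -4.3; r = -2.8 − (-4.3) = 1.5
t=10: T̂ = 23 − 3.9·10 = -16; r = -19 − (-16) = -3
t=11: T̂ = 23 − 3.9·11 = -19.9; r = -18.9 − (-19.9) = 1
t=12: T̂ = 23 − 3.9·12 = -23.8; r = -23.3 − (-23.8) = 0.5
t=13: T̂ = 23 − 3.9·13 = -27.7; r = -27.7 − (-27.7) = 0
SSE = 1 + 0.25 + 0 + 0.25 + 2.25 + 9 + 1 + 0.25 + 0 = 14
s = √(14/7) = √2 ≈ 1.41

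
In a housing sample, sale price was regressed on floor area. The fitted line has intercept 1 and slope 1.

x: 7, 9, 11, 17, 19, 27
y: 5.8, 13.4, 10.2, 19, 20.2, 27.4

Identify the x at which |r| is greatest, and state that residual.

x = 9, r = 3.4

x=7: ŷ = 1 + 7 = 8; r = 5.8 − 8 = -2.2
x=9: ŷ = 1 + 9 = 10; r = 13.4 − 10 = 3.4
x=11: ŷ = 1 + 11 = 12; r = 10.2 − 12 = -1.8
x=17: ŷ = 1 + 17 = 18; r = 19 − 18 = 1
x=19: ŷ = 1 + 19 = 20; r = 20.2 − 20 = 0.2
x=27: ŷ = 1 + 27 = 28; r = 27.4 − 28 = -0.6
Largest |r| is 3.4 at x = 9, residual 3.4.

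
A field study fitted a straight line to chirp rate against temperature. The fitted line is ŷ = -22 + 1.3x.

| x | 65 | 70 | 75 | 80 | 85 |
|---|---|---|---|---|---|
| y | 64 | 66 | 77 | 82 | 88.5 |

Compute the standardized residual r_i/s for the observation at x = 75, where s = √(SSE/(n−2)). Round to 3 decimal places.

0.707

x=65: ŷ = -22 + 1.3·65 = 62.5; r = 64 − 62.5 = 1.5
x=70: ŷ = -22 + 1.3·70 = 69; r = 66 − 69 = -3
x=75: ŷ = -22 + 1.3·75 = 75.5; r = 77 − 75.5 = 1.5
x=80: ŷ = -22 + 1.3·80 = 82; r = 82 − 82 = 0
x=85: ŷ = -22 + 1.3·85 = 88.5; r = 88.5 − 88.5 = 0
SSE = 2.25 + 9 + 2.25 + 0 + 0 = 13.5
s = √(13.5/3) = 2.12132
r/s = 1.5 / 2.12132 = 0.707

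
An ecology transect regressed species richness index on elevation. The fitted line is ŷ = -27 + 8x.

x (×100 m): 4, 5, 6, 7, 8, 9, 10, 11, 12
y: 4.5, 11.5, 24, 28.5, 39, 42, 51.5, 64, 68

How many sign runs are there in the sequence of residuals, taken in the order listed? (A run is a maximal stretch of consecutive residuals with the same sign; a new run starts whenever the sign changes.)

x=4: ŷ = -27 + 8·4 = 5; r = 4.5 − 5 = -0.5
x=5: ŷ = -27 + 8·5 = 13; r = 11.5 − 13 = -1.5
x=6: ŷ = -27 + 8·6 = 21; r = 24 − 21 = 3
x=7: ŷ = -27 + 8·7 = 29; r = 28.5 − 29 = -0.5
x=8: ŷ = -27 + 8·8 = 37; r = 39 − 37 = 2
x=9: ŷ = -27 + 8·9 = 45; r = 42 − 45 = -3
x=10: ŷ = -27 + 8·10 = 53; r = 51.5 − 53 = -1.5
x=11: ŷ = -27 + 8·11 = 61; r = 64 − 61 = 3
x=12: ŷ = -27 + 8·12 = 69; r = 68 − 69 = -1
Signs: − − + − + − − + −
Runs: −×2, +×1, −×1, +×1, −×2, +×1, −×1 → 7

7 runs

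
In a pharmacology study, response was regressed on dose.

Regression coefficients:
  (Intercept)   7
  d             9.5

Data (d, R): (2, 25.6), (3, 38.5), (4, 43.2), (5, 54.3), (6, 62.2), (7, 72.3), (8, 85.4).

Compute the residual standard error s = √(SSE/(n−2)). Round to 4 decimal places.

d=2: R̂ = 7 + 9.5·2 = 26; e = 25.6 − 26 = -0.4
d=3: R̂ = 7 + 9.5·3 = 35.5; e = 38.5 − 35.5 = 3
d=4: R̂ = 7 + 9.5·4 = 45; e = 43.2 − 45 = -1.8
d=5: R̂ = 7 + 9.5·5 = 54.5; e = 54.3 − 54.5 = -0.2
d=6: R̂ = 7 + 9.5·6 = 64; e = 62.2 − 64 = -1.8
d=7: R̂ = 7 + 9.5·7 = 73.5; e = 72.3 − 73.5 = -1.2
d=8: R̂ = 7 + 9.5·8 = 83; e = 85.4 − 83 = 2.4
SSE = 0.16 + 9 + 3.24 + 0.04 + 3.24 + 1.44 + 5.76 = 22.88
s = √(22.88/5) = √4.576 ≈ 2.1392

s = 2.1392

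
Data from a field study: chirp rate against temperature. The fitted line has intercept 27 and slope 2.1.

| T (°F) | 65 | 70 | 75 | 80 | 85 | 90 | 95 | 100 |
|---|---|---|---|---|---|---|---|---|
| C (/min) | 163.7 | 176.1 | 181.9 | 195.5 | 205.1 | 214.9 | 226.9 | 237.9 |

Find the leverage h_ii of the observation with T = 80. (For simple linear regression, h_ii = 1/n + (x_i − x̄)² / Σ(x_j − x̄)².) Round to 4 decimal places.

h = 0.1310

T̄ = (65 + 70 + 75 + 80 + 85 + 90 + 95 + 100)/8 = 82.5
Σ(T − T̄)² = 306.25 + 156.25 + 56.25 + 6.25 + 6.25 + 56.25 + 156.25 + 306.25 = 1050
h = 1/8 + (-2.5)²/1050 = 0.125 + 0.00595238 = 0.1310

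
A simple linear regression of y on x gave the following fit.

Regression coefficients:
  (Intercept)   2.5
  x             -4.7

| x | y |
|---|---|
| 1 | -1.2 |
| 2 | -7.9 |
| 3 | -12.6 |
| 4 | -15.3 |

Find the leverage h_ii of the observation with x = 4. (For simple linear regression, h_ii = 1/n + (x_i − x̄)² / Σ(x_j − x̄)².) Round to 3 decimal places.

h = 0.700

x̄ = (1 + 2 + 3 + 4)/4 = 2.5
Σ(x − x̄)² = 2.25 + 0.25 + 0.25 + 2.25 = 5
h = 1/4 + (1.5)²/5 = 0.25 + 0.45 = 0.700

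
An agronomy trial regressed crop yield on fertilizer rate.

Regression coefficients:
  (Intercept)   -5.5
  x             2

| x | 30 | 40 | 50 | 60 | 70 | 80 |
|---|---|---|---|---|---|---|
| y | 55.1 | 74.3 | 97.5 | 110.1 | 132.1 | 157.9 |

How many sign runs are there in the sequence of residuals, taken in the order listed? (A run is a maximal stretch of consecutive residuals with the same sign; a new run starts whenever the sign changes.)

5 runs

x=30: ŷ = -5.5 + 2·30 = 54.5; e = 55.1 − 54.5 = 0.6
x=40: ŷ = -5.5 + 2·40 = 74.5; e = 74.3 − 74.5 = -0.2
x=50: ŷ = -5.5 + 2·50 = 94.5; e = 97.5 − 94.5 = 3
x=60: ŷ = -5.5 + 2·60 = 114.5; e = 110.1 − 114.5 = -4.4
x=70: ŷ = -5.5 + 2·70 = 134.5; e = 132.1 − 134.5 = -2.4
x=80: ŷ = -5.5 + 2·80 = 154.5; e = 157.9 − 154.5 = 3.4
Signs: + − + − − +
Runs: +×1, −×1, +×1, −×2, +×1 → 5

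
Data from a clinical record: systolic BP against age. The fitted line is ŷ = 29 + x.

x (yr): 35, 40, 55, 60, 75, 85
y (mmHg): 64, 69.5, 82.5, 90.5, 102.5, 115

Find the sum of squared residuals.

x=35: ŷ = 29 + 35 = 64; r = 64 − 64 = 0
x=40: ŷ = 29 + 40 = 69; r = 69.5 − 69 = 0.5
x=55: ŷ = 29 + 55 = 84; r = 82.5 − 84 = -1.5
x=60: ŷ = 29 + 60 = 89; r = 90.5 − 89 = 1.5
x=75: ŷ = 29 + 75 = 104; r = 102.5 − 104 = -1.5
x=85: ŷ = 29 + 85 = 114; r = 115 − 114 = 1
SSE = 0 + 0.25 + 2.25 + 2.25 + 2.25 + 1 = 8

SSE = 8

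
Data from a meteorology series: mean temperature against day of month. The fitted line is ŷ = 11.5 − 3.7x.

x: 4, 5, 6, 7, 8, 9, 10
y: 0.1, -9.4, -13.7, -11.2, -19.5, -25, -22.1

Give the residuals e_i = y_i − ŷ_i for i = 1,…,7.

3.4, -2.4, -3, 3.2, -1.4, -3.2, 3.4

x=4: ŷ = 11.5 − 3.7·4 = -3.3; e = 0.1 − (-3.3) = 3.4
x=5: ŷ = 11.5 − 3.7·5 = -7; e = -9.4 − (-7) = -2.4
x=6: ŷ = 11.5 − 3.7·6 = -10.7; e = -13.7 − (-10.7) = -3
x=7: ŷ = 11.5 − 3.7·7 = -14.4; e = -11.2 − (-14.4) = 3.2
x=8: ŷ = 11.5 − 3.7·8 = -18.1; e = -19.5 − (-18.1) = -1.4
x=9: ŷ = 11.5 − 3.7·9 = -21.8; e = -25 − (-21.8) = -3.2
x=10: ŷ = 11.5 − 3.7·10 = -25.5; e = -22.1 − (-25.5) = 3.4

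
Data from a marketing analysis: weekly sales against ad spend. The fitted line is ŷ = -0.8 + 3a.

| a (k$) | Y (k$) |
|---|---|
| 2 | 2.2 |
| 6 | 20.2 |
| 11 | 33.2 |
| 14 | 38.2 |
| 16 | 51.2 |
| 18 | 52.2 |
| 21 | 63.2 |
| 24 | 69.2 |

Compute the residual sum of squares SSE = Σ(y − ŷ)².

SSE = 50

a=2: ŷ = -0.8 + 3·2 = 5.2; e = 2.2 − 5.2 = -3
a=6: ŷ = -0.8 + 3·6 = 17.2; e = 20.2 − 17.2 = 3
a=11: ŷ = -0.8 + 3·11 = 32.2; e = 33.2 − 32.2 = 1
a=14: ŷ = -0.8 + 3·14 = 41.2; e = 38.2 − 41.2 = -3
a=16: ŷ = -0.8 + 3·16 = 47.2; e = 51.2 − 47.2 = 4
a=18: ŷ = -0.8 + 3·18 = 53.2; e = 52.2 − 53.2 = -1
a=21: ŷ = -0.8 + 3·21 = 62.2; e = 63.2 − 62.2 = 1
a=24: ŷ = -0.8 + 3·24 = 71.2; e = 69.2 − 71.2 = -2
SSE = 9 + 9 + 1 + 9 + 16 + 1 + 1 + 4 = 50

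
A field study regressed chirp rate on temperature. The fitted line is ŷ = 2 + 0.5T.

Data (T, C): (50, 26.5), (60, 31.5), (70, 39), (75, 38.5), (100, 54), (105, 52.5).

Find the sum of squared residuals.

T=50: ŷ = 2 + 0.5·50 = 27; e = 26.5 − 27 = -0.5
T=60: ŷ = 2 + 0.5·60 = 32; e = 31.5 − 32 = -0.5
T=70: ŷ = 2 + 0.5·70 = 37; e = 39 − 37 = 2
T=75: ŷ = 2 + 0.5·75 = 39.5; e = 38.5 − 39.5 = -1
T=100: ŷ = 2 + 0.5·100 = 52; e = 54 − 52 = 2
T=105: ŷ = 2 + 0.5·105 = 54.5; e = 52.5 − 54.5 = -2
SSE = 0.25 + 0.25 + 4 + 1 + 4 + 4 = 13.5

SSE = 13.5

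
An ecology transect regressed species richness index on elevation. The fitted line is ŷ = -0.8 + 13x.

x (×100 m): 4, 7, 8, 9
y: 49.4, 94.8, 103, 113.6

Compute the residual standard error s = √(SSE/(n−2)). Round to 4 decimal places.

s = 3.9497

x=4: ŷ = -0.8 + 13·4 = 51.2; e = 49.4 − 51.2 = -1.8
x=7: ŷ = -0.8 + 13·7 = 90.2; e = 94.8 − 90.2 = 4.6
x=8: ŷ = -0.8 + 13·8 = 103.2; e = 103 − 103.2 = -0.2
x=9: ŷ = -0.8 + 13·9 = 116.2; e = 113.6 − 116.2 = -2.6
SSE = 3.24 + 21.16 + 0.04 + 6.76 = 31.2
s = √(31.2/2) = √15.6 ≈ 3.9497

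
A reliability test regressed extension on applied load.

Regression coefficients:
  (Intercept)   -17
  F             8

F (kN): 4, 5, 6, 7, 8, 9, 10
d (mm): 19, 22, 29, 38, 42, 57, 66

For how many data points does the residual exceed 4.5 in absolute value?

F=4: d̂ = -17 + 8·4 = 15; r = 19 − 15 = 4
F=5: d̂ = -17 + 8·5 = 23; r = 22 − 23 = -1
F=6: d̂ = -17 + 8·6 = 31; r = 29 − 31 = -2
F=7: d̂ = -17 + 8·7 = 39; r = 38 − 39 = -1
F=8: d̂ = -17 + 8·8 = 47; r = 42 − 47 = -5
F=9: d̂ = -17 + 8·9 = 55; r = 57 − 55 = 2
F=10: d̂ = -17 + 8·10 = 63; r = 66 − 63 = 3
|r| > 4.5: F=8 (|r|=5) → 1

1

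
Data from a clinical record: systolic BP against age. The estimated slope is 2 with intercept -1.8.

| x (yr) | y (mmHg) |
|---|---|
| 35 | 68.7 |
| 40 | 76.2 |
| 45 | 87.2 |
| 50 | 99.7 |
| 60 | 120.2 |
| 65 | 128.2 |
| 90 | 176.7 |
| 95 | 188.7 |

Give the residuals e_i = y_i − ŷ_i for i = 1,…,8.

x=35: ŷ = -1.8 + 2·35 = 68.2; e = 68.7 − 68.2 = 0.5
x=40: ŷ = -1.8 + 2·40 = 78.2; e = 76.2 − 78.2 = -2
x=45: ŷ = -1.8 + 2·45 = 88.2; e = 87.2 − 88.2 = -1
x=50: ŷ = -1.8 + 2·50 = 98.2; e = 99.7 − 98.2 = 1.5
x=60: ŷ = -1.8 + 2·60 = 118.2; e = 120.2 − 118.2 = 2
x=65: ŷ = -1.8 + 2·65 = 128.2; e = 128.2 − 128.2 = 0
x=90: ŷ = -1.8 + 2·90 = 178.2; e = 176.7 − 178.2 = -1.5
x=95: ŷ = -1.8 + 2·95 = 188.2; e = 188.7 − 188.2 = 0.5

0.5, -2, -1, 1.5, 2, 0, -1.5, 0.5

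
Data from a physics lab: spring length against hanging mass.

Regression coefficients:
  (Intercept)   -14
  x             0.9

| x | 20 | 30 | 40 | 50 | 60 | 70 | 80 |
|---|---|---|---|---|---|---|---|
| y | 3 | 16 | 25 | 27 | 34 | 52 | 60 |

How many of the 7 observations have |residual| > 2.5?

x=20: ŷ = -14 + 0.9·20 = 4; e = 3 − 4 = -1
x=30: ŷ = -14 + 0.9·30 = 13; e = 16 − 13 = 3
x=40: ŷ = -14 + 0.9·40 = 22; e = 25 − 22 = 3
x=50: ŷ = -14 + 0.9·50 = 31; e = 27 − 31 = -4
x=60: ŷ = -14 + 0.9·60 = 40; e = 34 − 40 = -6
x=70: ŷ = -14 + 0.9·70 = 49; e = 52 − 49 = 3
x=80: ŷ = -14 + 0.9·80 = 58; e = 60 − 58 = 2
|e| > 2.5: x=30 (|e|=3), x=40 (|e|=3), x=50 (|e|=4), x=60 (|e|=6), x=70 (|e|=3) → 5

5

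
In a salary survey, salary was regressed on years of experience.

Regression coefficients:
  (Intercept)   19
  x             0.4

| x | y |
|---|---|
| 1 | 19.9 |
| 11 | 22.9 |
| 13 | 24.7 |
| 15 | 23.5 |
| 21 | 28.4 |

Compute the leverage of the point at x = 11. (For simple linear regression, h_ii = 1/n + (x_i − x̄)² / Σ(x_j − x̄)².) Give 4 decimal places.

x̄ = (1 + 11 + 13 + 15 + 21)/5 = 12.2
Σ(x − x̄)² = 125.44 + 1.44 + 0.64 + 7.84 + 77.44 = 212.8
h = 1/5 + (-1.2)²/212.8 = 0.2 + 0.00676692 = 0.2068

h = 0.2068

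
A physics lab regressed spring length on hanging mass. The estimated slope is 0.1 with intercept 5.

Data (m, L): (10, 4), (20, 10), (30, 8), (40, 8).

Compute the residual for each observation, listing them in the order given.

m=10: L̂ = 5 + 0.1·10 = 6; r = 4 − 6 = -2
m=20: L̂ = 5 + 0.1·20 = 7; r = 10 − 7 = 3
m=30: L̂ = 5 + 0.1·30 = 8; r = 8 − 8 = 0
m=40: L̂ = 5 + 0.1·40 = 9; r = 8 − 9 = -1

-2, 3, 0, -1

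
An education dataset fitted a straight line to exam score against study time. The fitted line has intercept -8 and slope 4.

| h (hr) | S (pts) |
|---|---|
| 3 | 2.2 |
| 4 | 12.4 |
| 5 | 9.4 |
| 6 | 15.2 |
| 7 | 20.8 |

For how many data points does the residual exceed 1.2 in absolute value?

3

h=3: ŷ = -8 + 4·3 = 4; e = 2.2 − 4 = -1.8
h=4: ŷ = -8 + 4·4 = 8; e = 12.4 − 8 = 4.4
h=5: ŷ = -8 + 4·5 = 12; e = 9.4 − 12 = -2.6
h=6: ŷ = -8 + 4·6 = 16; e = 15.2 − 16 = -0.8
h=7: ŷ = -8 + 4·7 = 20; e = 20.8 − 20 = 0.8
|e| > 1.2: h=3 (|e|=1.8), h=4 (|e|=4.4), h=5 (|e|=2.6) → 3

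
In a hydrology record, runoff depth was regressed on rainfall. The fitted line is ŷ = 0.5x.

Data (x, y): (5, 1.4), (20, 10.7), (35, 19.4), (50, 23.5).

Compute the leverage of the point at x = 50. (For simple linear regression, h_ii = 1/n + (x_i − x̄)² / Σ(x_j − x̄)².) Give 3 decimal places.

x̄ = (5 + 20 + 35 + 50)/4 = 27.5
Σ(x − x̄)² = 506.25 + 56.25 + 56.25 + 506.25 = 1125
h = 1/4 + (22.5)²/1125 = 0.25 + 0.45 = 0.700

h = 0.700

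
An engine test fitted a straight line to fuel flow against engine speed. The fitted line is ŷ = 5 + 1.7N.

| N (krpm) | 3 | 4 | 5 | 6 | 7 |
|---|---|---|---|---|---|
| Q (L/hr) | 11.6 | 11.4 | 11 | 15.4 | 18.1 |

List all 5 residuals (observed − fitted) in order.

N=3: ŷ = 5 + 1.7·3 = 10.1; e = 11.6 − 10.1 = 1.5
N=4: ŷ = 5 + 1.7·4 = 11.8; e = 11.4 − 11.8 = -0.4
N=5: ŷ = 5 + 1.7·5 = 13.5; e = 11 − 13.5 = -2.5
N=6: ŷ = 5 + 1.7·6 = 15.2; e = 15.4 − 15.2 = 0.2
N=7: ŷ = 5 + 1.7·7 = 16.9; e = 18.1 − 16.9 = 1.2

1.5, -0.4, -2.5, 0.2, 1.2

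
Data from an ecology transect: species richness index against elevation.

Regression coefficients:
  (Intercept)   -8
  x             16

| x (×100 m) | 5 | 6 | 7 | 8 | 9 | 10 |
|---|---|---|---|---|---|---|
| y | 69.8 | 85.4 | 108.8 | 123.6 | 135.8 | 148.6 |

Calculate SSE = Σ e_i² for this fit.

SSE = 59.2

x=5: ŷ = -8 + 16·5 = 72; e = 69.8 − 72 = -2.2
x=6: ŷ = -8 + 16·6 = 88; e = 85.4 − 88 = -2.6
x=7: ŷ = -8 + 16·7 = 104; e = 108.8 − 104 = 4.8
x=8: ŷ = -8 + 16·8 = 120; e = 123.6 − 120 = 3.6
x=9: ŷ = -8 + 16·9 = 136; e = 135.8 − 136 = -0.2
x=10: ŷ = -8 + 16·10 = 152; e = 148.6 − 152 = -3.4
SSE = 4.84 + 6.76 + 23.04 + 12.96 + 0.04 + 11.56 = 59.2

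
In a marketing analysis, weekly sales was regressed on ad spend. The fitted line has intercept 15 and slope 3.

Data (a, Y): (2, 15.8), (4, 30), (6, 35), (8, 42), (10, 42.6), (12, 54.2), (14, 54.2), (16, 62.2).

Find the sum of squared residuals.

a=2: ŷ = 15 + 3·2 = 21; r = 15.8 − 21 = -5.2
a=4: ŷ = 15 + 3·4 = 27; r = 30 − 27 = 3
a=6: ŷ = 15 + 3·6 = 33; r = 35 − 33 = 2
a=8: ŷ = 15 + 3·8 = 39; r = 42 − 39 = 3
a=10: ŷ = 15 + 3·10 = 45; r = 42.6 − 45 = -2.4
a=12: ŷ = 15 + 3·12 = 51; r = 54.2 − 51 = 3.2
a=14: ŷ = 15 + 3·14 = 57; r = 54.2 − 57 = -2.8
a=16: ŷ = 15 + 3·16 = 63; r = 62.2 − 63 = -0.8
SSE = 27.04 + 9 + 4 + 9 + 5.76 + 10.24 + 7.84 + 0.64 = 73.52

SSE = 73.52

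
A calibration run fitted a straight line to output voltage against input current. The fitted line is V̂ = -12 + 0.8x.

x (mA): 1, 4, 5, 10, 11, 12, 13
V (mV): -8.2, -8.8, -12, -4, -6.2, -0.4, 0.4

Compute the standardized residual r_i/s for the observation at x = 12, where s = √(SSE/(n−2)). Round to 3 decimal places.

x=1: V̂ = -12 + 0.8·1 = -11.2; r = -8.2 − (-11.2) = 3
x=4: V̂ = -12 + 0.8·4 = -8.8; r = -8.8 − (-8.8) = 0
x=5: V̂ = -12 + 0.8·5 = -8; r = -12 − (-8) = -4
x=10: V̂ = -12 + 0.8·10 = -4; r = -4 − (-4) = 0
x=11: V̂ = -12 + 0.8·11 = -3.2; r = -6.2 − (-3.2) = -3
x=12: V̂ = -12 + 0.8·12 = -2.4; r = -0.4 − (-2.4) = 2
x=13: V̂ = -12 + 0.8·13 = -1.6; r = 0.4 − (-1.6) = 2
SSE = 9 + 0 + 16 + 0 + 9 + 4 + 4 = 42
s = √(42/5) = 2.89828
r/s = 2 / 2.89828 = 0.690

0.690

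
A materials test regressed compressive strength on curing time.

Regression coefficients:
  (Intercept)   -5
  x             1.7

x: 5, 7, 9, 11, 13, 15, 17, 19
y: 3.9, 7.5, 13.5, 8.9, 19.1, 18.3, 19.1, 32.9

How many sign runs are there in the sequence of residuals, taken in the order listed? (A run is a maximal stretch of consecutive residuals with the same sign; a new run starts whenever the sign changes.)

x=5: ŷ = -5 + 1.7·5 = 3.5; r = 3.9 − 3.5 = 0.4
x=7: ŷ = -5 + 1.7·7 = 6.9; r = 7.5 − 6.9 = 0.6
x=9: ŷ = -5 + 1.7·9 = 10.3; r = 13.5 − 10.3 = 3.2
x=11: ŷ = -5 + 1.7·11 = 13.7; r = 8.9 − 13.7 = -4.8
x=13: ŷ = -5 + 1.7·13 = 17.1; r = 19.1 − 17.1 = 2
x=15: ŷ = -5 + 1.7·15 = 20.5; r = 18.3 − 20.5 = -2.2
x=17: ŷ = -5 + 1.7·17 = 23.9; r = 19.1 − 23.9 = -4.8
x=19: ŷ = -5 + 1.7·19 = 27.3; r = 32.9 − 27.3 = 5.6
Signs: + + + − + − − +
Runs: +×3, −×1, +×1, −×2, +×1 → 5

5 runs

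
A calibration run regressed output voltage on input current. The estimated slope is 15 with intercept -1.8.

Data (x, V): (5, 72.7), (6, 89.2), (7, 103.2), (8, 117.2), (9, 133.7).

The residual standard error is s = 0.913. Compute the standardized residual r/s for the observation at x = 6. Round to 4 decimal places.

1.0953

ŷ = -1.8 + 15·6 = 88.2
r = 89.2 − 88.2 = 1
r/s = 1 / 0.913 = 1.0953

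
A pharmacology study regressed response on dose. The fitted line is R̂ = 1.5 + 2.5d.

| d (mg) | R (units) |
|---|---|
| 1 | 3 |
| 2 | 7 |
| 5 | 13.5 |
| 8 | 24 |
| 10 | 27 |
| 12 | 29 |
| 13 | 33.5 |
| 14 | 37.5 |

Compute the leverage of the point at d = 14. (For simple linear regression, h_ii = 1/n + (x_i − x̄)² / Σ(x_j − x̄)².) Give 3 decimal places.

d̄ = (1 + 2 + 5 + 8 + 10 + 12 + 13 + 14)/8 = 8.125
Σ(d − d̄)² = 50.7656 + 37.5156 + 9.76562 + 0.015625 + 3.51562 + 15.0156 + 23.7656 + 34.5156 = 174.875
h = 1/8 + (5.875)²/174.875 = 0.125 + 0.197373 = 0.322

h = 0.322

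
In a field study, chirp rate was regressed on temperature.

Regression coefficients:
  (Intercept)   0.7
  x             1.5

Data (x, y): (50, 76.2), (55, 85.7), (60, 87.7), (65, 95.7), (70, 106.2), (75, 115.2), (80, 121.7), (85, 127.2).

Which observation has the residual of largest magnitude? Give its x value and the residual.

x = 60, e = -3

x=50: ŷ = 0.7 + 1.5·50 = 75.7; e = 76.2 − 75.7 = 0.5
x=55: ŷ = 0.7 + 1.5·55 = 83.2; e = 85.7 − 83.2 = 2.5
x=60: ŷ = 0.7 + 1.5·60 = 90.7; e = 87.7 − 90.7 = -3
x=65: ŷ = 0.7 + 1.5·65 = 98.2; e = 95.7 − 98.2 = -2.5
x=70: ŷ = 0.7 + 1.5·70 = 105.7; e = 106.2 − 105.7 = 0.5
x=75: ŷ = 0.7 + 1.5·75 = 113.2; e = 115.2 − 113.2 = 2
x=80: ŷ = 0.7 + 1.5·80 = 120.7; e = 121.7 − 120.7 = 1
x=85: ŷ = 0.7 + 1.5·85 = 128.2; e = 127.2 − 128.2 = -1
Largest |e| is 3 at x = 60, residual -3.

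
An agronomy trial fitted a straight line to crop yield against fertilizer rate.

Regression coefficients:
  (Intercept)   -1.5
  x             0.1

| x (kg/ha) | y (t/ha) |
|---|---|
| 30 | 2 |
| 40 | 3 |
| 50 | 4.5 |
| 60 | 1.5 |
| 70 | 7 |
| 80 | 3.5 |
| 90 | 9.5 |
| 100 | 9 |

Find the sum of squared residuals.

x=30: ŷ = -1.5 + 0.1·30 = 1.5; r = 2 − 1.5 = 0.5
x=40: ŷ = -1.5 + 0.1·40 = 2.5; r = 3 − 2.5 = 0.5
x=50: ŷ = -1.5 + 0.1·50 = 3.5; r = 4.5 − 3.5 = 1
x=60: ŷ = -1.5 + 0.1·60 = 4.5; r = 1.5 − 4.5 = -3
x=70: ŷ = -1.5 + 0.1·70 = 5.5; r = 7 − 5.5 = 1.5
x=80: ŷ = -1.5 + 0.1·80 = 6.5; r = 3.5 − 6.5 = -3
x=90: ŷ = -1.5 + 0.1·90 = 7.5; r = 9.5 − 7.5 = 2
x=100: ŷ = -1.5 + 0.1·100 = 8.5; r = 9 − 8.5 = 0.5
SSE = 0.25 + 0.25 + 1 + 9 + 2.25 + 9 + 4 + 0.25 = 26

SSE = 26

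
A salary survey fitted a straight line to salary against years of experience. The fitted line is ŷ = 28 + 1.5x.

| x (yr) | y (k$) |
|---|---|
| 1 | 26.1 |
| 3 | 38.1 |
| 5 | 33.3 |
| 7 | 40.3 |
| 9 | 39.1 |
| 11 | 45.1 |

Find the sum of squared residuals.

SSE = 57.12

x=1: ŷ = 28 + 1.5·1 = 29.5; r = 26.1 − 29.5 = -3.4
x=3: ŷ = 28 + 1.5·3 = 32.5; r = 38.1 − 32.5 = 5.6
x=5: ŷ = 28 + 1.5·5 = 35.5; r = 33.3 − 35.5 = -2.2
x=7: ŷ = 28 + 1.5·7 = 38.5; r = 40.3 − 38.5 = 1.8
x=9: ŷ = 28 + 1.5·9 = 41.5; r = 39.1 − 41.5 = -2.4
x=11: ŷ = 28 + 1.5·11 = 44.5; r = 45.1 − 44.5 = 0.6
SSE = 11.56 + 31.36 + 4.84 + 3.24 + 5.76 + 0.36 = 57.12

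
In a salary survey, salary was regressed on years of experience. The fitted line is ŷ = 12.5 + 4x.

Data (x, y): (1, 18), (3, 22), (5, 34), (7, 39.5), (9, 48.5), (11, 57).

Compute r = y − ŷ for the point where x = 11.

ŷ = 12.5 + 4·11 = 56.5
r = 57 − 56.5 = 0.5

r = 0.5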